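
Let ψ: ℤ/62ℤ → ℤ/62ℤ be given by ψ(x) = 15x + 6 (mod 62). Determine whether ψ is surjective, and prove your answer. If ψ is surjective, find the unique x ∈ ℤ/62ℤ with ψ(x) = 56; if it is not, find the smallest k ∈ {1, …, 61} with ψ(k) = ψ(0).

24

Since gcd(15, 62) = 1, 15 is invertible modulo 62. Euclid's algorithm: 62 = 4·15 + 2, 15 = 7·2 + 1; back-substituting gives 1 = 29·15 − 7·62, so 15⁻¹ ≡ 29 (mod 62).
For any y ∈ ℤ/62ℤ, x = 29(y − 6) mod 62 satisfies ψ(x) = 15·29(y − 6) + 6 ≡ y (since 15·29 ≡ 1 mod 62). So every y has a preimage.
So ψ is surjective.
Since ψ is surjective, we compute ψ⁻¹(56): solve 15x + 6 ≡ 56 (mod 62), i.e. 15x ≡ 50 (mod 62).
Multiplying by 15⁻¹ = 29 gives x ≡ 29·50 = 1450 = 23·62 + 24 ≡ 24 (mod 62).
Check: ψ(24) = 15·24 + 6 = 366 = 5·62 + 56 ≡ 56 (mod 62).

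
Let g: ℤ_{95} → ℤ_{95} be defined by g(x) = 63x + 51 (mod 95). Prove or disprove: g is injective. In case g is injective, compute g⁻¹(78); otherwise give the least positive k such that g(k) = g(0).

14

Recall that g is injective if g(a) = g(b) implies a = b.
Suppose g(a) = g(b) in ℤ_{95}. Then 63a + 51 ≡ 63b + 51 (mod 95), thus 63(a − b) ≡ 0 (mod 95).
Since gcd(63, 95) = 1, 63 is invertible modulo 95, therefore a − b ≡ 0 (mod 95), i.e. a = b.
Hence g is injective.
We now compute 63⁻¹ mod 95 explicitly. Euclid's algorithm: 95 = 1·63 + 32, 63 = 1·32 + 31, 32 = 1·31 + 1; back-substituting gives 1 = 92·63 − 61·95, so 63⁻¹ ≡ 92 (mod 95).
Since g is injective, we compute g⁻¹(78): solve 63x + 51 ≡ 78 (mod 95), i.e. 63x ≡ 27 (mod 95).
Multiplying by 63⁻¹ = 92 gives x ≡ 92·27 = 2484 = 26·95 + 14 ≡ 14 (mod 95).
Check: g(14) = 63·14 + 51 = 933 = 9·95 + 78 ≡ 78 (mod 95).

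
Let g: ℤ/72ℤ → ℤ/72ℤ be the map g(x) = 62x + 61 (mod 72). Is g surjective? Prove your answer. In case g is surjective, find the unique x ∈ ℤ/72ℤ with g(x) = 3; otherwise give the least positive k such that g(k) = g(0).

36

Since gcd(62, 72) = 2, we have 62x ≡ 0 (mod 2) for all x, so g(x) ≡ 1 (mod 2).
But 0 ≢ 1 (mod 2), so 0 ∈ ℤ/72ℤ has no preimage. Hence g is not surjective.
Since g is not surjective, we find the least positive k with g(k) = g(0): this means 62k ≡ 0 (mod 72), i.e. 72 ∣ 62k. Since gcd(62, 72) = 2, dividing through by 2 this holds exactly when 36 ∣ 31k, and as gcd(31, 36) = 1, exactly when 36 ∣ k.
The smallest positive such k is 36.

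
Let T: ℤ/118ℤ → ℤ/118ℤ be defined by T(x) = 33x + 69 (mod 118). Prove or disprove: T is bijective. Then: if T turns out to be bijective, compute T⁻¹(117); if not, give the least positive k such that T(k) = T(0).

Recall: T is injective when T(s) = T(t) forces s = t.
Suppose T(s) = T(t) in ℤ/118ℤ. Then 33s + 69 ≡ 33t + 69 (mod 118), so 33(s − t) ≡ 0 (mod 118).
Since gcd(33, 118) = 1, 33 is invertible modulo 118, thus s − t ≡ 0 (mod 118), i.e. s = t.
We now compute 33⁻¹ mod 118 explicitly. Euclid's algorithm: 118 = 3·33 + 19, 33 = 1·19 + 14, 19 = 1·14 + 5, 14 = 2·5 + 4, 5 = 1·4 + 1; back-substituting gives 1 = 93·33 − 26·118, so 33⁻¹ ≡ 93 (mod 118).
For any y ∈ ℤ/118ℤ, x = 93(y − 69) mod 118 satisfies T(x) = 33·93(y − 69) + 69 ≡ y (since 33·93 ≡ 1 mod 118). So every y has a preimage.
Hence T is bijective.
Since T is bijective, we compute T⁻¹(117): solve 33x + 69 ≡ 117 (mod 118), i.e. 33x ≡ 48 (mod 118).
Multiplying by 33⁻¹ = 93 gives x ≡ 93·48 = 4464 = 37·118 + 98 ≡ 98 (mod 118).
Check: T(98) = 33·98 + 69 = 3303 = 27·118 + 117 ≡ 117 (mod 118).

98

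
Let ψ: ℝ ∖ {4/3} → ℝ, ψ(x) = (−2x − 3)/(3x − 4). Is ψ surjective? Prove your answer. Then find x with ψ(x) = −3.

15/7

If ψ(x) = −2/3, cross-multiplying gives 3(−2x − 3) = −2(3x − 4), which simplifies to −9 = 8 — false.  So −2/3 has no preimage and ψ is not surjective.
Solving ψ(x) = −3: cross-multiplying gives −2x − 3 = −3(3x − 4), which rearranges to 7x = 15, so x = 15/7.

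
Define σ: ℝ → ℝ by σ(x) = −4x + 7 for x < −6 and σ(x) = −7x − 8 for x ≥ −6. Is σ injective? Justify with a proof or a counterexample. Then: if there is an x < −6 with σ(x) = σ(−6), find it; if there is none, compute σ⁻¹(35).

-27/4

Both pieces are strictly decreasing (slopes −4 and −7), so each is injective on its own interval.
The left piece maps (−∞, −6) onto (31, ∞); the right piece maps [−6, ∞) onto (−∞, 34].
These images overlap. In particular σ(−6) = 34 (right piece), and solving −4x + 7 = 34 on the left piece gives x = −27/4 < −6.
So σ(−27/4) = σ(−6) with −27/4 ≠ −6, and σ is not injective. This x = −27/4 is the requested value below −6.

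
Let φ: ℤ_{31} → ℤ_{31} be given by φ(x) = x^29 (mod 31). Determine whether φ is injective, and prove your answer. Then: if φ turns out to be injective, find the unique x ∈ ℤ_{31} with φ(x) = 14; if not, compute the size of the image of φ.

20

Since 31 is prime, the nonzero elements of ℤ_{31} form a cyclic group of order 30.
As gcd(29, 30) = 1, raising to the 29th power is a bijection on this group: if x_1^29 ≡ x_2^29 then (x_1x_2^{−1})^29 = 1, and the only element of order dividing gcd(29, 30) = 1 is 1, so x_1 = x_2.
With φ(0) = 0 this makes φ injective on all of ℤ_{31}, hence bijective (finite equal-size domain and codomain). In particular φ is injective.
Since φ is injective, we find the preimage of 14. The inverse of x ↦ x^29 on (ℤ_{31})^× is x ↦ x^29, because 29·29 = 841 = 28·30 + 1 ≡ 1 (mod 30) and x^{30} = 1 for x ≠ 0 (Fermat). So φ⁻¹(14) = 14^29 mod 31.
Repeated squaring mod 31: 14^1 ≡ 14, 14^2 ≡ 14² = 196 ≡ 10, 14^4 ≡ 10² = 100 ≡ 7, 14^8 ≡ 7² = 49 ≡ 18, 14^16 ≡ 18² = 324 ≡ 14. Since 29 = 16 + 8 + 4 + 1, 14^29 ≡ 14·18·7·14: 14·18 = 252 ≡ 4, then 4·7 = 28, then 28·14 = 392 ≡ 20. So 14^29 ≡ 20 (mod 31).
Hence φ⁻¹(14) = 20.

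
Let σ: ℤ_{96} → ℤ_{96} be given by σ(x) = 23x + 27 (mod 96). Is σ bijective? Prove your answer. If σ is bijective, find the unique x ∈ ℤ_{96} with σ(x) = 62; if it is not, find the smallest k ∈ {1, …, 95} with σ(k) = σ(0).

85

If σ(x_1) = σ(x_2), then 23x_1 ≡ 23x_2 (mod 96). Because gcd(23, 96) = 1, we may cancel 23 to get x_1 ≡ x_2 (mod 96).
We now compute 23⁻¹ mod 96 explicitly. Euclid's algorithm: 96 = 4·23 + 4, 23 = 5·4 + 3, 4 = 1·3 + 1; back-substituting gives 1 = 71·23 − 17·96, so 23⁻¹ ≡ 71 (mod 96).
Then y ↦ 71(y − 27) is a two-sided inverse to σ, so every y ∈ ℤ_{96} has a preimage.
So σ is bijective.
Since σ is bijective, we compute σ⁻¹(62): solve 23x + 27 ≡ 62 (mod 96), i.e. 23x ≡ 35 (mod 96).
Multiplying by 23⁻¹ = 71 gives x ≡ 71·35 = 2485 = 25·96 + 85 ≡ 85 (mod 96).
Check: σ(85) = 23·85 + 27 = 1982 = 20·96 + 62 ≡ 62 (mod 96).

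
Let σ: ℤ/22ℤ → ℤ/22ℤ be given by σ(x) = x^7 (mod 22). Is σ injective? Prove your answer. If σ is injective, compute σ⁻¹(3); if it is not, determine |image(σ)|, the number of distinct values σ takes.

Computing x^7 mod 22 for each x (by repeated squaring, reducing mod 22 at every step), the values σ(0), σ(1), …, σ(21) are: 0, 1, 18, 9, 16, 3, 8, 17, 2, 15, 10, 11, 12, 7, 20, 5, 14, 19, 6, 13, 4, 21.
Every element of ℤ/22ℤ appears exactly once in this list, so σ is a bijection, and in particular injective.
Since σ is injective, we read off the preimage of 3 from the same table: σ(5) = 3, so σ⁻¹(3) = 5.

5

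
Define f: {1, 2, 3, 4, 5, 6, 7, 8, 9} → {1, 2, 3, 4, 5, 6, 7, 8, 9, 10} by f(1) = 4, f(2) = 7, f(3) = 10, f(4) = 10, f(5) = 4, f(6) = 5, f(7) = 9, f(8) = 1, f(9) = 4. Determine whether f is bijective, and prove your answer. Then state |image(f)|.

f(3) = 10 = f(4) with 3 ≠ 4, so f is not injective, hence not bijective.
The image of f is {1, 4, 5, 7, 9, 10}, which has 6 elements.

6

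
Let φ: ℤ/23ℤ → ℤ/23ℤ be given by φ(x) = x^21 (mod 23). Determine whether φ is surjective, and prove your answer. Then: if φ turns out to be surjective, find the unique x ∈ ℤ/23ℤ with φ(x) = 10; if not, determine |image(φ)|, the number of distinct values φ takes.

7

Since 23 is prime, the nonzero elements of ℤ/23ℤ form a cyclic group of order 22.
As gcd(21, 22) = 1, raising to the 21st power is a bijection on this group: if x_1^21 ≡ x_2^21 then (x_1x_2^{−1})^21 = 1, and the only element of order dividing gcd(21, 22) = 1 is 1, so x_1 = x_2.
With φ(0) = 0 this makes φ injective on all of ℤ/23ℤ, hence bijective (finite equal-size domain and codomain). In particular φ is surjective.
Since φ is surjective, we find the preimage of 10. The inverse of x ↦ x^21 on (ℤ/23ℤ)^× is x ↦ x^21, because 21·21 = 441 = 20·22 + 1 ≡ 1 (mod 22) and x^{22} = 1 for x ≠ 0 (Fermat). So φ⁻¹(10) = 10^21 mod 23.
Repeated squaring mod 23: 10^1 ≡ 10, 10^2 ≡ 10² = 100 ≡ 8, 10^4 ≡ 8² = 64 ≡ 18, 10^8 ≡ 18² = 324 ≡ 2, 10^16 ≡ 2² = 4. Since 21 = 16 + 4 + 1, 10^21 ≡ 4·18·10: 4·18 = 72 ≡ 3, then 3·10 = 30 ≡ 7. So 10^21 ≡ 7 (mod 23).
Hence φ⁻¹(10) = 7.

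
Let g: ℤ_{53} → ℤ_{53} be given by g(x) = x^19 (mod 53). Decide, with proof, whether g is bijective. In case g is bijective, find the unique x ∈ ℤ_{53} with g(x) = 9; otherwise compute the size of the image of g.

Since 53 is prime, the nonzero elements of ℤ_{53} form a cyclic group of order 52.
As gcd(19, 52) = 1, raising to the 19th power is a bijection on this group: if s^19 ≡ t^19 then (st^{−1})^19 = 1, and the only element of order dividing gcd(19, 52) = 1 is 1, so s = t.
With g(0) = 0 this makes g injective on all of ℤ_{53}, hence bijective (finite equal-size domain and codomain). In particular g is bijective.
Since g is bijective, we find the preimage of 9. The inverse of x ↦ x^19 on (ℤ_{53})^× is x ↦ x^11, because 19·11 = 209 = 4·52 + 1 ≡ 1 (mod 52) and x^{52} = 1 for x ≠ 0 (Fermat). So g⁻¹(9) = 9^11 mod 53.
Repeated squaring mod 53: 9^1 ≡ 9, 9^2 ≡ 9² = 81 ≡ 28, 9^4 ≡ 28² = 784 ≡ 42, 9^8 ≡ 42² = 1764 ≡ 15. Since 11 = 8 + 2 + 1, 9^11 ≡ 15·28·9: 15·28 = 420 ≡ 49, then 49·9 = 441 ≡ 17. So 9^11 ≡ 17 (mod 53).
Hence g⁻¹(9) = 17.

17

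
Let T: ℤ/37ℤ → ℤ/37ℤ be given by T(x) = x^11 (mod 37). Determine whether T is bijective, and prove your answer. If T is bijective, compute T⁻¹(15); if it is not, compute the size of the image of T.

13

Since 37 is prime, the nonzero elements of ℤ/37ℤ form a cyclic group of order 36.
As gcd(11, 36) = 1, raising to the 11th power is a bijection on this group: if x_1^11 ≡ x_2^11 then (x_1x_2^{−1})^11 = 1, and the only element of order dividing gcd(11, 36) = 1 is 1, so x_1 = x_2.
With T(0) = 0 this makes T injective on all of ℤ/37ℤ, hence bijective (finite equal-size domain and codomain). In particular T is bijective.
Since T is bijective, we find the preimage of 15. The inverse of x ↦ x^11 on (ℤ/37ℤ)^× is x ↦ x^23, because 11·23 = 253 = 7·36 + 1 ≡ 1 (mod 36) and x^{36} = 1 for x ≠ 0 (Fermat). So T⁻¹(15) = 15^23 mod 37.
Repeated squaring mod 37: 15^1 ≡ 15, 15^2 ≡ 15² = 225 ≡ 3, 15^4 ≡ 3² = 9, 15^8 ≡ 9² = 81 ≡ 7, 15^16 ≡ 7² = 49 ≡ 12. Since 23 = 16 + 4 + 2 + 1, 15^23 ≡ 12·9·3·15: 12·9 = 108 ≡ 34, then 34·3 = 102 ≡ 28, then 28·15 = 420 ≡ 13. So 15^23 ≡ 13 (mod 37).
Hence T⁻¹(15) = 13.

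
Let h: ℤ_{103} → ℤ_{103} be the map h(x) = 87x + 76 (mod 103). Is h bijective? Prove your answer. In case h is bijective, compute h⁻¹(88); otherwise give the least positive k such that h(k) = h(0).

25

If h(s) = h(t), then 87s ≡ 87t (mod 103). Because gcd(87, 103) = 1, we may cancel 87 to get s ≡ t (mod 103).
We now compute 87⁻¹ mod 103 explicitly. Euclid's algorithm: 103 = 1·87 + 16, 87 = 5·16 + 7, 16 = 2·7 + 2, 7 = 3·2 + 1; back-substituting gives 1 = 45·87 − 38·103, so 87⁻¹ ≡ 45 (mod 103).
For any y ∈ ℤ_{103}, x = 45(y − 76) mod 103 satisfies h(x) = 87·45(y − 76) + 76 ≡ y (since 87·45 ≡ 1 mod 103). So every y has a preimage.
So h is bijective.
Since h is bijective, we compute h⁻¹(88): solve 87x + 76 ≡ 88 (mod 103), i.e. 87x ≡ 12 (mod 103).
Multiplying by 87⁻¹ = 45 gives x ≡ 45·12 = 540 = 5·103 + 25 ≡ 25 (mod 103).
Check: h(25) = 87·25 + 76 = 2251 = 21·103 + 88 ≡ 88 (mod 103).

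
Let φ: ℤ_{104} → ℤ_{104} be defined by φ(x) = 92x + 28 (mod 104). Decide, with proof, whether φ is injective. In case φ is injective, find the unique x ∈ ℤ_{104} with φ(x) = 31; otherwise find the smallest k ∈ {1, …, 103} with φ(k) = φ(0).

We have gcd(92, 104) = 4 > 1. Taking a = 0 and b = 26: φ(0) = 28 and φ(26) = 92·26 + 28 = 2420 ≡ 28 (mod 104).
So φ(0) = φ(26) while 0 ≠ 26, so φ is not injective.
Since φ is not injective, we find the least positive k with φ(k) = φ(0): this means 92k ≡ 0 (mod 104), i.e. 104 ∣ 92k. Since gcd(92, 104) = 4, dividing through by 4 this holds exactly when 26 ∣ 23k, and as gcd(23, 26) = 1, exactly when 26 ∣ k.
The smallest positive such k is 26.

26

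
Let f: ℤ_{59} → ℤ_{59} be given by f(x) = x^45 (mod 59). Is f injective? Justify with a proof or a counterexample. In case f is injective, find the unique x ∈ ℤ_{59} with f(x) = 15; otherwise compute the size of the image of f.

Since 59 is prime, the nonzero elements of ℤ_{59} form a cyclic group of order 58.
As gcd(45, 58) = 1, raising to the 45th power is a bijection on this group: if x_1^45 ≡ x_2^45 then (x_1x_2^{−1})^45 = 1, and the only element of order dividing gcd(45, 58) = 1 is 1, so x_1 = x_2.
With f(0) = 0 this makes f injective on all of ℤ_{59}, hence bijective (finite equal-size domain and codomain). In particular f is injective.
Since f is injective, we find the preimage of 15. The inverse of x ↦ x^45 on (ℤ_{59})^× is x ↦ x^49, because 45·49 = 2205 = 38·58 + 1 ≡ 1 (mod 58) and x^{58} = 1 for x ≠ 0 (Fermat). So f⁻¹(15) = 15^49 mod 59.
Repeated squaring mod 59: 15^1 ≡ 15, 15^2 ≡ 15² = 225 ≡ 48, 15^4 ≡ 48² = 2304 ≡ 3, 15^8 ≡ 3² = 9, 15^16 ≡ 9² = 81 ≡ 22, 15^32 ≡ 22² = 484 ≡ 12. Since 49 = 32 + 16 + 1, 15^49 ≡ 12·22·15: 12·22 = 264 ≡ 28, then 28·15 = 420 ≡ 7. So 15^49 ≡ 7 (mod 59).
Hence f⁻¹(15) = 7.

7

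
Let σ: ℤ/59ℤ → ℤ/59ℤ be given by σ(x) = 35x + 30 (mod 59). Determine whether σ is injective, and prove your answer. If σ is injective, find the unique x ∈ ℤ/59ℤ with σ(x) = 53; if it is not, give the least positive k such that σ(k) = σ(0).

31

Recall: σ is injective if σ(u) = σ(v) implies u = v.
Suppose σ(u) = σ(v) in ℤ/59ℤ. Then 35u + 30 ≡ 35v + 30 (mod 59), so 35(u − v) ≡ 0 (mod 59).
Since gcd(35, 59) = 1, 35 is invertible modulo 59, hence u − v ≡ 0 (mod 59), i.e. u = v.
Therefore σ is injective.
We now compute 35⁻¹ mod 59 explicitly. Euclid's algorithm: 59 = 1·35 + 24, 35 = 1·24 + 11, 24 = 2·11 + 2, 11 = 5·2 + 1; back-substituting gives 1 = 27·35 − 16·59, so 35⁻¹ ≡ 27 (mod 59).
Since σ is injective, we compute σ⁻¹(53): solve 35x + 30 ≡ 53 (mod 59), i.e. 35x ≡ 23 (mod 59).
Multiplying by 35⁻¹ = 27 gives x ≡ 27·23 = 621 = 10·59 + 31 ≡ 31 (mod 59).
Check: σ(31) = 35·31 + 30 = 1115 = 18·59 + 53 ≡ 53 (mod 59).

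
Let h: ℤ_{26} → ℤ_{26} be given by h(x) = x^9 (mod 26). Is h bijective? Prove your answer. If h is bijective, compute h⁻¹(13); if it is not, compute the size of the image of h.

10

h(1) = 1^9 = 1.
h(3): Repeated squaring mod 26: 3^1 ≡ 3, 3^2 ≡ 3² = 9, 3^4 ≡ 9² = 81 ≡ 3, 3^8 ≡ 3² = 9. Since 9 = 8 + 1, 3^9 ≡ 9·3: 9·3 = 27 ≡ 1. So 3^9 ≡ 1 (mod 26).
So h(1) = h(3) = 1 while 1 ≠ 3, so h is not injective, hence not bijective.
Since h is not bijective, we determine |image(h)|. Computing x^9 mod 26 for each x (by repeated squaring, reducing mod 26 at every step), the values h(0), h(1), …, h(25) are: 0, 1, 18, 1, 12, 5, 18, 21, 8, 1, 12, 21, 12, 13, 14, 5, 14, 25, 18, 5, 8, 21, 14, 25, 8, 25.
The distinct values are {0, 1, 5, 8, 12, 13, 14, 18, 21, 25}; there are 10 of them.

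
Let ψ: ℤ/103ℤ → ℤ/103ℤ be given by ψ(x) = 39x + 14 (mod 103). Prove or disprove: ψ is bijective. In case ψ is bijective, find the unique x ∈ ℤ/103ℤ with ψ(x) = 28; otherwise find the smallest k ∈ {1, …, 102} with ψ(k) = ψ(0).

3

Suppose ψ(x_1) = ψ(x_2) in ℤ/103ℤ. Then 39x_1 + 14 ≡ 39x_2 + 14 (mod 103), hence 39(x_1 − x_2) ≡ 0 (mod 103).
Since gcd(39, 103) = 1, 39 is invertible modulo 103, so x_1 − x_2 ≡ 0 (mod 103), i.e. x_1 = x_2.
We now compute 39⁻¹ mod 103 explicitly. Euclid's algorithm: 103 = 2·39 + 25, 39 = 1·25 + 14, 25 = 1·14 + 11, 14 = 1·11 + 3, 11 = 3·3 + 2, 3 = 1·2 + 1; back-substituting gives 1 = 37·39 − 14·103, so 39⁻¹ ≡ 37 (mod 103).
For any y ∈ ℤ/103ℤ, x = 37(y − 14) mod 103 satisfies ψ(x) = 39·37(y − 14) + 14 ≡ y (since 39·37 ≡ 1 mod 103). So every y has a preimage.
So ψ is bijective.
Since ψ is bijective, we compute ψ⁻¹(28): solve 39x + 14 ≡ 28 (mod 103), i.e. 39x ≡ 14 (mod 103).
Multiplying by 39⁻¹ = 37 gives x ≡ 37·14 = 518 = 5·103 + 3 ≡ 3 (mod 103).
Check: ψ(3) = 39·3 + 14 = 131 = 1·103 + 28 ≡ 28 (mod 103).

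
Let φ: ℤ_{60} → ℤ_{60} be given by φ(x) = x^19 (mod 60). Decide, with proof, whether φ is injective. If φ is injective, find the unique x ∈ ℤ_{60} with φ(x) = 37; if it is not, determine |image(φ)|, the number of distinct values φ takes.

45

φ(0) = 0^19 = 0.
φ(30): Repeated squaring mod 60: 30^1 ≡ 30, 30^2 ≡ 30² = 900 ≡ 0, 30^4 ≡ 0² = 0, 30^8 ≡ 0² = 0, 30^16 ≡ 0² = 0. Since 19 = 16 + 2 + 1, 30^19 ≡ 0·0·30: 0·0 = 0, then 0·30 = 0. So 30^19 ≡ 0 (mod 60).
So φ(0) = φ(30) = 0 while 0 ≠ 30, thus φ is not injective.
Since φ is not injective, we determine |image(φ)|. Computing x^19 mod 60 for each x (by repeated squaring, reducing mod 60 at every step), the values φ(0), φ(1), …, φ(59) are: 0, 1, 8, 27, 4, 5, 36, 43, 32, 9, 40, 11, 48, 37, 44, 15, 16, 53, 12, 19, 20, 21, 28, 47, 24, 25, 56, 3, 52, 29, 0, 31, 8, 57, 4, 35, 36, 13, 32, 39, 40, 41, 48, 7, 44, 45, 16, 23, 12, 49, 20, 51, 28, 17, 24, 55, 56, 33, 52, 59.
The distinct values are {0, 1, 3, 4, 5, 7, 8, 9, 11, 12, 13, 15, 16, 17, 19, 20, 21, 23, 24, 25, 27, 28, 29, 31, 32, 33, 35, 36, 37, 39, 40, 41, 43, 44, 45, 47, 48, 49, 51, 52, 53, 55, 56, 57, 59}; there are 45 of them.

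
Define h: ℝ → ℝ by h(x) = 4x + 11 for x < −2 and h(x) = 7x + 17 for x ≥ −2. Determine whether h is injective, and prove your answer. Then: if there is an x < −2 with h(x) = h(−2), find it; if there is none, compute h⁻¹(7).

-10/7

Both pieces are strictly increasing (slopes 4 and 7), so each is injective on its own interval.
The left piece maps (−∞, −2) onto (−∞, 3); the right piece maps [−2, ∞) onto [3, ∞).
These images are disjoint, so no value is attained by both pieces. Therefore h is injective.
Because the two images are disjoint, no x < −2 has h(x) = h(−2), so we compute h⁻¹(7): 7 lies in [3, ∞), so solve 7x + 17 = 7: x = (7 − 17)/7 = −10/7.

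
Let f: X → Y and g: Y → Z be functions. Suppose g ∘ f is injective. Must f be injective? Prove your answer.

Suppose f(a) = f(b). Applying g: (g ∘ f)(a) = (g ∘ f)(b). Since g ∘ f is injective, a = b. Thus f is injective.

injective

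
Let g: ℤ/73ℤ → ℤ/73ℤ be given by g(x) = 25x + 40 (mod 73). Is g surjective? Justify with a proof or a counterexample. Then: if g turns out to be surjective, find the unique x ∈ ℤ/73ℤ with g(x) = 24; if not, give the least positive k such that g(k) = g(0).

49

Recall: g is surjective if every y in the codomain equals g(x) for some x in the domain.
Since gcd(25, 73) = 1, 25 is invertible modulo 73. Euclid's algorithm: 73 = 2·25 + 23, 25 = 1·23 + 2, 23 = 11·2 + 1; back-substituting gives 1 = 38·25 − 13·73, so 25⁻¹ ≡ 38 (mod 73).
For any y ∈ ℤ/73ℤ, x = 38(y − 40) mod 73 satisfies g(x) = 25·38(y − 40) + 40 ≡ y (since 25·38 ≡ 1 mod 73). So every y has a preimage.
So g is surjective.
Since g is surjective, we compute g⁻¹(24): solve 25x + 40 ≡ 24 (mod 73), i.e. 25x ≡ 57 (mod 73).
Multiplying by 25⁻¹ = 38 gives x ≡ 38·57 = 2166 = 29·73 + 49 ≡ 49 (mod 73).
Check: g(49) = 25·49 + 40 = 1265 = 17·73 + 24 ≡ 24 (mod 73).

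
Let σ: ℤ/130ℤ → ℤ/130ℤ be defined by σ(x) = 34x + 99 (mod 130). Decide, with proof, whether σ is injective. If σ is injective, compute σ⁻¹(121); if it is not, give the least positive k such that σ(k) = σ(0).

65

We have gcd(34, 130) = 2 > 1. Taking u = 0 and v = 65: σ(0) = 99 and σ(65) = 34·65 + 99 = 2309 ≡ 99 (mod 130).
So σ(0) = σ(65) while 0 ≠ 65, therefore σ is not injective.
Since σ is not injective, we find the least positive k with σ(k) = σ(0): this means 34k ≡ 0 (mod 130), i.e. 130 ∣ 34k. Since gcd(34, 130) = 2, dividing through by 2 this holds exactly when 65 ∣ 17k, and as gcd(17, 65) = 1, exactly when 65 ∣ k.
The smallest positive such k is 65.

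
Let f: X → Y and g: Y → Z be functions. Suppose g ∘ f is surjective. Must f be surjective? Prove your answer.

No. Take X = {0}, Y = {0, 1, 2}, Z = {0}, f(a) = 0 for every a ∈ X, and g(b) = 0 for every b ∈ Y.
Then g ∘ f is surjective onto {0}, but 2 ∈ Y has no preimage under f, so f is not surjective.

not surjective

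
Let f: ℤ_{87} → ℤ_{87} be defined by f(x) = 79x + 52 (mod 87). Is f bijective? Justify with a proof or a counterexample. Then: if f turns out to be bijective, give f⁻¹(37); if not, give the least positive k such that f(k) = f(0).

78

By definition, injectivity means: for all a, b in the domain, f(a) = f(b) implies a = b.
Suppose f(a) = f(b) in ℤ_{87}. Then 79a + 52 ≡ 79b + 52 (mod 87), therefore 79(a − b) ≡ 0 (mod 87).
Since gcd(79, 87) = 1, 79 is invertible modulo 87, therefore a − b ≡ 0 (mod 87), i.e. a = b.
We now compute 79⁻¹ mod 87 explicitly. Euclid's algorithm: 87 = 1·79 + 8, 79 = 9·8 + 7, 8 = 1·7 + 1; back-substituting gives 1 = 76·79 − 69·87, so 79⁻¹ ≡ 76 (mod 87).
For any y ∈ ℤ_{87}, x = 76(y − 52) mod 87 satisfies f(x) = 79·76(y − 52) + 52 ≡ y (since 79·76 ≡ 1 mod 87). So every y has a preimage.
So f is bijective.
Since f is bijective, we find f⁻¹(37): we need 79x ≡ 37 − 52 ≡ 72 (mod 87). Using 79⁻¹ = 76: x ≡ 76·72 = 5472 = 62·87 + 78, so x = 78.
Check: f(78) = 79·78 + 52 = 6214 = 71·87 + 37 ≡ 37 (mod 87).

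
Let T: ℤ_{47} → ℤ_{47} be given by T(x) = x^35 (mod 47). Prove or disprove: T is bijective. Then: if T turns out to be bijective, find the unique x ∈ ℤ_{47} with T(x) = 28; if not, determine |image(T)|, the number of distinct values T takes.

Since 47 is prime, the nonzero elements of ℤ_{47} form a cyclic group of order 46.
As gcd(35, 46) = 1, raising to the 35th power is a bijection on this group: if x_1^35 ≡ x_2^35 then (x_1x_2^{−1})^35 = 1, and the only element of order dividing gcd(35, 46) = 1 is 1, so x_1 = x_2.
With T(0) = 0 this makes T injective on all of ℤ_{47}, hence bijective (finite equal-size domain and codomain). In particular T is bijective.
Since T is bijective, we find the preimage of 28. The inverse of x ↦ x^35 on (ℤ_{47})^× is x ↦ x^25, because 35·25 = 875 = 19·46 + 1 ≡ 1 (mod 46) and x^{46} = 1 for x ≠ 0 (Fermat). So T⁻¹(28) = 28^25 mod 47.
Repeated squaring mod 47: 28^1 ≡ 28, 28^2 ≡ 28² = 784 ≡ 32, 28^4 ≡ 32² = 1024 ≡ 37, 28^8 ≡ 37² = 1369 ≡ 6, 28^16 ≡ 6² = 36. Since 25 = 16 + 8 + 1, 28^25 ≡ 36·6·28: 36·6 = 216 ≡ 28, then 28·28 = 784 ≡ 32. So 28^25 ≡ 32 (mod 47).
Hence T⁻¹(28) = 32.

32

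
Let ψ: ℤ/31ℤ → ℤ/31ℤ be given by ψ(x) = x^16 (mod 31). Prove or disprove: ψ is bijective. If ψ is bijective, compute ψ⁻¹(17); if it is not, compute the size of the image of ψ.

16

ψ(15): Repeated squaring mod 31: 15^1 ≡ 15, 15^2 ≡ 15² = 225 ≡ 8, 15^4 ≡ 8² = 64 ≡ 2, 15^8 ≡ 2² = 4, 15^16 ≡ 4² = 16. So 15^16 ≡ 16 (mod 31).
ψ(16): Repeated squaring mod 31: 16^1 ≡ 16, 16^2 ≡ 16² = 256 ≡ 8, 16^4 ≡ 8² = 64 ≡ 2, 16^8 ≡ 2² = 4, 16^16 ≡ 4² = 16. So 16^16 ≡ 16 (mod 31).
So ψ(15) = ψ(16) = 16 while 15 ≠ 16, hence ψ is not injective, hence not bijective.
Since ψ is not bijective, we determine |image(ψ)|. Computing x^16 mod 31 for each x (by repeated squaring, reducing mod 31 at every step), the values ψ(0), ψ(1), …, ψ(30) are: 0, 1, 2, 28, 4, 5, 25, 7, 8, 9, 10, 20, 19, 18, 14, 16, 16, 14, 18, 19, 20, 10, 9, 8, 7, 25, 5, 4, 28, 2, 1.
The distinct values are {0, 1, 2, 4, 5, 7, 8, 9, 10, 14, 16, 18, 19, 20, 25, 28}; there are 16 of them.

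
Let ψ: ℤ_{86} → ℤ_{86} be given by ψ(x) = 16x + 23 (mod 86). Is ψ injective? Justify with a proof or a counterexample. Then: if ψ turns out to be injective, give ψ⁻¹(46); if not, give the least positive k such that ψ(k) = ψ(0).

We have gcd(16, 86) = 2 > 1. Taking u = 0 and v = 43: ψ(0) = 23 and ψ(43) = 16·43 + 23 = 711 ≡ 23 (mod 86).
So ψ(0) = ψ(43) while 0 ≠ 43, therefore ψ is not injective.
Since ψ is not injective, we find the least positive k with ψ(k) = ψ(0): this means 16k ≡ 0 (mod 86), i.e. 86 ∣ 16k. Since gcd(16, 86) = 2, dividing through by 2 this holds exactly when 43 ∣ 8k, and as gcd(8, 43) = 1, exactly when 43 ∣ k.
The smallest positive such k is 43.

43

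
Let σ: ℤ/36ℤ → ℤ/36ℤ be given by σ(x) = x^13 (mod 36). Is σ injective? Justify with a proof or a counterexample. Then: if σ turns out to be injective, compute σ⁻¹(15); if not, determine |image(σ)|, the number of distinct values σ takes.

σ(0) = 0^13 = 0.
σ(6): Repeated squaring mod 36: 6^1 ≡ 6, 6^2 ≡ 6² = 36 ≡ 0, 6^4 ≡ 0² = 0, 6^8 ≡ 0² = 0. Since 13 = 8 + 4 + 1, 6^13 ≡ 0·0·6: 0·0 = 0, then 0·6 = 0. So 6^13 ≡ 0 (mod 36).
So σ(0) = σ(6) = 0 while 0 ≠ 6, so σ is not injective.
Since σ is not injective, we determine |image(σ)|. Computing x^13 mod 36 for each x (by repeated squaring, reducing mod 36 at every step), the values σ(0), σ(1), …, σ(35) are: 0, 1, 20, 27, 4, 5, 0, 7, 8, 9, 28, 11, 0, 13, 32, 27, 16, 17, 0, 19, 20, 9, 4, 23, 0, 25, 8, 27, 28, 29, 0, 31, 32, 9, 16, 35.
The distinct values are {0, 1, 4, 5, 7, 8, 9, 11, 13, 16, 17, 19, 20, 23, 25, 27, 28, 29, 31, 32, 35}; there are 21 of them.

21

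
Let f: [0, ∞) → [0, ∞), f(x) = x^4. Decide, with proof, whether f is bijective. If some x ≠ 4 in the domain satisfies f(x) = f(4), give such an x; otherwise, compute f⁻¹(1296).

On [0, ∞), x ↦ x^4 is strictly increasing (injective) and for any y ∈ [0, ∞) the 4th root y^{1/4} lies in [0, ∞) (surjective). So f is bijective.
Since x ↦ x^4 is strictly increasing on [0, ∞), it is injective there, so no x ≠ 4 in the domain has f(x) = f(4). We therefore compute f⁻¹(1296) = 1296^{1/4} = 6 (indeed 6^4 = 1296).

6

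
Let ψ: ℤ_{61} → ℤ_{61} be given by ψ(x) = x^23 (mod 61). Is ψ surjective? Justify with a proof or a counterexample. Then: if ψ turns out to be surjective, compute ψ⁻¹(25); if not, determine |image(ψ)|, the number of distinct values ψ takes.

Since 61 is prime, the nonzero elements of ℤ_{61} form a cyclic group of order 60.
As gcd(23, 60) = 1, raising to the 23rd power is a bijection on this group: if u^23 ≡ v^23 then (uv^{−1})^23 = 1, and the only element of order dividing gcd(23, 60) = 1 is 1, so u = v.
With ψ(0) = 0 this makes ψ injective on all of ℤ_{61}, hence bijective (finite equal-size domain and codomain). In particular ψ is surjective.
Since ψ is surjective, we find the preimage of 25. The inverse of x ↦ x^23 on (ℤ_{61})^× is x ↦ x^47, because 23·47 = 1081 = 18·60 + 1 ≡ 1 (mod 60) and x^{60} = 1 for x ≠ 0 (Fermat). So ψ⁻¹(25) = 25^47 mod 61.
Repeated squaring mod 61: 25^1 ≡ 25, 25^2 ≡ 25² = 625 ≡ 15, 25^4 ≡ 15² = 225 ≡ 42, 25^8 ≡ 42² = 1764 ≡ 56, 25^16 ≡ 56² = 3136 ≡ 25, 25^32 ≡ 25² = 625 ≡ 15. Since 47 = 32 + 8 + 4 + 2 + 1, 25^47 ≡ 15·56·42·15·25: 15·56 = 840 ≡ 47, then 47·42 = 1974 ≡ 22, then 22·15 = 330 ≡ 25, then 25·25 = 625 ≡ 15. So 25^47 ≡ 15 (mod 61).
Hence ψ⁻¹(25) = 15.

15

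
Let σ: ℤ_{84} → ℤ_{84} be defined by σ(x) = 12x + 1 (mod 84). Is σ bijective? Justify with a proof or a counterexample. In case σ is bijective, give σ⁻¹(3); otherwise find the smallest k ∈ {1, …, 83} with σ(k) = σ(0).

By definition, injectivity means: for all a, b in the domain, σ(a) = σ(b) implies a = b.
We have gcd(12, 84) = 12 > 1. Taking a = 0 and b = 7: σ(0) = 1 and σ(7) = 12·7 + 1 = 85 ≡ 1 (mod 84).
So σ(0) = σ(7) while 0 ≠ 7, thus σ is not injective, hence not bijective.
Since σ is not bijective, we find the least positive k with σ(k) = σ(0): this means 12k ≡ 0 (mod 84), i.e. 84 ∣ 12k. Since gcd(12, 84) = 12, dividing through by 12 this holds exactly when 7 ∣ k.
The smallest positive such k is 7.

7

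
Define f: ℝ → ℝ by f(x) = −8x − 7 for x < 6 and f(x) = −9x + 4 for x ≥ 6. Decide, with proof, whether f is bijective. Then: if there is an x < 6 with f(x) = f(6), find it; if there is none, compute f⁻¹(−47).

43/8

Both pieces are strictly decreasing (slopes −8 and −9), so each is injective on its own interval.
The left piece maps (−∞, 6) onto (−55, ∞); the right piece maps [6, ∞) onto (−∞, −50].
These images overlap. In particular f(6) = −50 (right piece), and solving −8x − 7 = −50 on the left piece gives x = 43/8 < 6.
So f(43/8) = f(6) with 43/8 ≠ 6, and f is not injective, hence not bijective. This x = 43/8 is the requested value below 6.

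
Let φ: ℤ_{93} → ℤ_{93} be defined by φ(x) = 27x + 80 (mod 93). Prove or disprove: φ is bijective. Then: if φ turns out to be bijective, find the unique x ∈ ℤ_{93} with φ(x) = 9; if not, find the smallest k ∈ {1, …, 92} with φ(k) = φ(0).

We have gcd(27, 93) = 3 > 1. Taking s = 0 and t = 31: φ(0) = 80 and φ(31) = 27·31 + 80 = 917 ≡ 80 (mod 93).
So φ(0) = φ(31) while 0 ≠ 31, so φ is not injective, hence not bijective.
Since φ is not bijective, we find the least positive k with φ(k) = φ(0): this means 27k ≡ 0 (mod 93), i.e. 93 ∣ 27k. Since gcd(27, 93) = 3, dividing through by 3 this holds exactly when 31 ∣ 9k, and as gcd(9, 31) = 1, exactly when 31 ∣ k.
The smallest positive such k is 31.

31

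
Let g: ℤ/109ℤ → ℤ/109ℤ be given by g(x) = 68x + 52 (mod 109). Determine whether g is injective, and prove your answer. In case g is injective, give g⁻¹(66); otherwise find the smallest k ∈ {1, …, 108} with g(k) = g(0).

Suppose g(u) = g(v) in ℤ/109ℤ. Then 68u + 52 ≡ 68v + 52 (mod 109), hence 68(u − v) ≡ 0 (mod 109).
Since gcd(68, 109) = 1, 68 is invertible modulo 109, so u − v ≡ 0 (mod 109), i.e. u = v.
Therefore g is injective.
We now compute 68⁻¹ mod 109 explicitly. Euclid's algorithm: 109 = 1·68 + 41, 68 = 1·41 + 27, 41 = 1·27 + 14, 27 = 1·14 + 13, 14 = 1·13 + 1; back-substituting gives 1 = 101·68 − 63·109, so 68⁻¹ ≡ 101 (mod 109).
Since g is injective, we find g⁻¹(66): we need 68x ≡ 66 − 52 ≡ 14 (mod 109). Using 68⁻¹ = 101: x ≡ 101·14 = 1414 = 12·109 + 106, so x = 106.
Check: g(106) = 68·106 + 52 = 7260 = 66·109 + 66 ≡ 66 (mod 109).

106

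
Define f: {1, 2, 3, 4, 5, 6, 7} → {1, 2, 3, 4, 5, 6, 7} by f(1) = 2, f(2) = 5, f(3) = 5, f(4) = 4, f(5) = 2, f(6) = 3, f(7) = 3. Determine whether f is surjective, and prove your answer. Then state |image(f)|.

4

No element maps to 1, so f is not surjective.
The image of f is {2, 3, 4, 5}, which has 4 elements.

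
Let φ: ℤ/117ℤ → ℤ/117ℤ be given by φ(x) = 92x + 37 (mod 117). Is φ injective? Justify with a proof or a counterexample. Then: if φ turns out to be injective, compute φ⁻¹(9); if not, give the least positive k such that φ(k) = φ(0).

Recall that φ is injective if φ(u) = φ(v) implies u = v.
If φ(u) = φ(v), then 92u ≡ 92v (mod 117). Because gcd(92, 117) = 1, we may cancel 92 to get u ≡ v (mod 117).
Hence φ is injective.
We now compute 92⁻¹ mod 117 explicitly. Euclid's algorithm: 117 = 1·92 + 25, 92 = 3·25 + 17, 25 = 1·17 + 8, 17 = 2·8 + 1; back-substituting gives 1 = 14·92 − 11·117, so 92⁻¹ ≡ 14 (mod 117).
Since φ is injective, we find φ⁻¹(9): we need 92x ≡ 9 − 37 ≡ 89 (mod 117). Using 92⁻¹ = 14: x ≡ 14·89 = 1246 = 10·117 + 76, so x = 76.
Check: φ(76) = 92·76 + 37 = 7029 = 60·117 + 9 ≡ 9 (mod 117).

76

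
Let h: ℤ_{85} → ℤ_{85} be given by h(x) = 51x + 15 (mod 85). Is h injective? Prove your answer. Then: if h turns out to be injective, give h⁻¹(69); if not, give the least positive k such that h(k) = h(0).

Recall: injectivity means: for all u, v in the domain, h(u) = h(v) implies u = v.
We have gcd(51, 85) = 17 > 1. Taking u = 0 and v = 5: h(0) = 15 and h(5) = 51·5 + 15 = 270 ≡ 15 (mod 85).
So h(0) = h(5) while 0 ≠ 5, hence h is not injective.
Since h is not injective, we find the least positive k with h(k) = h(0): this means 51k ≡ 0 (mod 85), i.e. 85 ∣ 51k. Since gcd(51, 85) = 17, dividing through by 17 this holds exactly when 5 ∣ 3k, and as gcd(3, 5) = 1, exactly when 5 ∣ k.
The smallest positive such k is 5.

5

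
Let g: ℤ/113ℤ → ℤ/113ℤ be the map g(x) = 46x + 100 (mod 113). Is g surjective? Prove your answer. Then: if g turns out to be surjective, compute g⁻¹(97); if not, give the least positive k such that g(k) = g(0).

By definition, g is surjective if every y in the codomain equals g(x) for some x in the domain.
Since gcd(46, 113) = 1, 46 is invertible modulo 113. Euclid's algorithm: 113 = 2·46 + 21, 46 = 2·21 + 4, 21 = 5·4 + 1; back-substituting gives 1 = 86·46 − 35·113, so 46⁻¹ ≡ 86 (mod 113).
Then y ↦ 86(y − 100) is a two-sided inverse to g, so every y ∈ ℤ/113ℤ has a preimage.
Therefore g is surjective.
Since g is surjective, we find g⁻¹(97): we need 46x ≡ 97 − 100 ≡ 110 (mod 113). Using 46⁻¹ = 86: x ≡ 86·110 = 9460 = 83·113 + 81, so x = 81.
Check: g(81) = 46·81 + 100 = 3826 = 33·113 + 97 ≡ 97 (mod 113).

81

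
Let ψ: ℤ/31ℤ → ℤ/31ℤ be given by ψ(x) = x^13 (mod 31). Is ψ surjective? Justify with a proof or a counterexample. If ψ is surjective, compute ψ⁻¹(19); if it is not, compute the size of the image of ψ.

Since 31 is prime, the nonzero elements of ℤ/31ℤ form a cyclic group of order 30.
As gcd(13, 30) = 1, raising to the 13th power is a bijection on this group: if u^13 ≡ v^13 then (uv^{−1})^13 = 1, and the only element of order dividing gcd(13, 30) = 1 is 1, so u = v.
With ψ(0) = 0 this makes ψ injective on all of ℤ/31ℤ, hence bijective (finite equal-size domain and codomain). In particular ψ is surjective.
Since ψ is surjective, we find the preimage of 19. The inverse of x ↦ x^13 on (ℤ/31ℤ)^× is x ↦ x^7, because 13·7 = 91 = 3·30 + 1 ≡ 1 (mod 30) and x^{30} = 1 for x ≠ 0 (Fermat). So ψ⁻¹(19) = 19^7 mod 31.
Repeated squaring mod 31: 19^1 ≡ 19, 19^2 ≡ 19² = 361 ≡ 20, 19^4 ≡ 20² = 400 ≡ 28. Since 7 = 4 + 2 + 1, 19^7 ≡ 28·20·19: 28·20 = 560 ≡ 2, then 2·19 = 38 ≡ 7. So 19^7 ≡ 7 (mod 31).
Hence ψ⁻¹(19) = 7.

7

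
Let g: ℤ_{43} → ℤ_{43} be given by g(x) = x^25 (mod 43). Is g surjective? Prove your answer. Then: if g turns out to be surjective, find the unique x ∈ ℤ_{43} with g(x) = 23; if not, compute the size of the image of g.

Since 43 is prime, the nonzero elements of ℤ_{43} form a cyclic group of order 42.
As gcd(25, 42) = 1, raising to the 25th power is a bijection on this group: if x_1^25 ≡ x_2^25 then (x_1x_2^{−1})^25 = 1, and the only element of order dividing gcd(25, 42) = 1 is 1, so x_1 = x_2.
With g(0) = 0 this makes g injective on all of ℤ_{43}, hence bijective (finite equal-size domain and codomain). In particular g is surjective.
Since g is surjective, we find the preimage of 23. The inverse of x ↦ x^25 on (ℤ_{43})^× is x ↦ x^37, because 25·37 = 925 = 22·42 + 1 ≡ 1 (mod 42) and x^{42} = 1 for x ≠ 0 (Fermat). So g⁻¹(23) = 23^37 mod 43.
Repeated squaring mod 43: 23^1 ≡ 23, 23^2 ≡ 23² = 529 ≡ 13, 23^4 ≡ 13² = 169 ≡ 40, 23^8 ≡ 40² = 1600 ≡ 9, 23^16 ≡ 9² = 81 ≡ 38, 23^32 ≡ 38² = 1444 ≡ 25. Since 37 = 32 + 4 + 1, 23^37 ≡ 25·40·23: 25·40 = 1000 ≡ 11, then 11·23 = 253 ≡ 38. So 23^37 ≡ 38 (mod 43).
Hence g⁻¹(23) = 38.

38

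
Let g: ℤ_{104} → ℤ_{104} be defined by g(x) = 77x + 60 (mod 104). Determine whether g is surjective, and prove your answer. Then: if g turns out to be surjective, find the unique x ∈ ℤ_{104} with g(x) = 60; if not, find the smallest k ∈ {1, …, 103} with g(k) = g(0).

Since gcd(77, 104) = 1, 77 is invertible modulo 104. Euclid's algorithm: 104 = 1·77 + 27, 77 = 2·27 + 23, 27 = 1·23 + 4, 23 = 5·4 + 3, 4 = 1·3 + 1; back-substituting gives 1 = 77·77 − 57·104, so 77⁻¹ ≡ 77 (mod 104).
For any y ∈ ℤ_{104}, x = 77(y − 60) mod 104 satisfies g(x) = 77·77(y − 60) + 60 ≡ y (since 77·77 ≡ 1 mod 104). So every y has a preimage.
Thus g is surjective.
Since g is surjective, we compute g⁻¹(60): solve 77x + 60 ≡ 60 (mod 104), i.e. 77x ≡ 0 (mod 104).
Multiplying by 77⁻¹ = 77 gives x ≡ 77·0 = 0 ≡ 0 (mod 104).
Check: g(0) = 77·0 + 60 = 60 ≡ 60 (mod 104).

0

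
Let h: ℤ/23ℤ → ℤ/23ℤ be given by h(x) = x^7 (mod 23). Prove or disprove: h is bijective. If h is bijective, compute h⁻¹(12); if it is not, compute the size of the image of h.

8

Since 23 is prime, the nonzero elements of ℤ/23ℤ form a cyclic group of order 22.
As gcd(7, 22) = 1, raising to the 7th power is a bijection on this group: if u^7 ≡ v^7 then (uv^{−1})^7 = 1, and the only element of order dividing gcd(7, 22) = 1 is 1, so u = v.
With h(0) = 0 this makes h injective on all of ℤ/23ℤ, hence bijective (finite equal-size domain and codomain). In particular h is bijective.
Since h is bijective, we find the preimage of 12. The inverse of x ↦ x^7 on (ℤ/23ℤ)^× is x ↦ x^19, because 7·19 = 133 = 6·22 + 1 ≡ 1 (mod 22) and x^{22} = 1 for x ≠ 0 (Fermat). So h⁻¹(12) = 12^19 mod 23.
Repeated squaring mod 23: 12^1 ≡ 12, 12^2 ≡ 12² = 144 ≡ 6, 12^4 ≡ 6² = 36 ≡ 13, 12^8 ≡ 13² = 169 ≡ 8, 12^16 ≡ 8² = 64 ≡ 18. Since 19 = 16 + 2 + 1, 12^19 ≡ 18·6·12: 18·6 = 108 ≡ 16, then 16·12 = 192 ≡ 8. So 12^19 ≡ 8 (mod 23).
Hence h⁻¹(12) = 8.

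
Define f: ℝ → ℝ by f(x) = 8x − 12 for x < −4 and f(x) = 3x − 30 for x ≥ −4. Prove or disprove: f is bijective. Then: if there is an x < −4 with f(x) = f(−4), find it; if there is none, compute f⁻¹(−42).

Both pieces are strictly increasing (slopes 8 and 3), so each is injective on its own interval.
The left piece maps (−∞, −4) onto (−∞, −44); the right piece maps [−4, ∞) onto [−42, ∞).
The images leave a gap (−44 has no preimage), so f is not surjective, hence not bijective.
Because the two images are disjoint, no x < −4 has f(x) = f(−4), so we compute f⁻¹(−42): −42 lies in [−42, ∞), so solve 3x − 30 = −42: x = (−42 + 30)/3 = −4.

-4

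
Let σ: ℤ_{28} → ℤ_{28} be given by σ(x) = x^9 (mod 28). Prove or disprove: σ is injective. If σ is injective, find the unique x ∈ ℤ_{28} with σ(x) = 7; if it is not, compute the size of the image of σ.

9

σ(2): Repeated squaring mod 28: 2^1 ≡ 2, 2^2 ≡ 2² = 4, 2^4 ≡ 4² = 16, 2^8 ≡ 16² = 256 ≡ 4. Since 9 = 8 + 1, 2^9 ≡ 4·2: 4·2 = 8. So 2^9 ≡ 8 (mod 28).
σ(4): Repeated squaring mod 28: 4^1 ≡ 4, 4^2 ≡ 4² = 16, 4^4 ≡ 16² = 256 ≡ 4, 4^8 ≡ 4² = 16. Since 9 = 8 + 1, 4^9 ≡ 16·4: 16·4 = 64 ≡ 8. So 4^9 ≡ 8 (mod 28).
So σ(2) = σ(4) = 8 while 2 ≠ 4, so σ is not injective.
Since σ is not injective, we determine |image(σ)|. Computing x^9 mod 28 for each x (by repeated squaring, reducing mod 28 at every step), the values σ(0), σ(1), …, σ(27) are: 0, 1, 8, 27, 8, 13, 20, 7, 8, 1, 20, 15, 20, 13, 0, 15, 8, 13, 8, 27, 20, 21, 8, 15, 20, 1, 20, 27.
The distinct values are {0, 1, 7, 8, 13, 15, 20, 21, 27}; there are 9 of them.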